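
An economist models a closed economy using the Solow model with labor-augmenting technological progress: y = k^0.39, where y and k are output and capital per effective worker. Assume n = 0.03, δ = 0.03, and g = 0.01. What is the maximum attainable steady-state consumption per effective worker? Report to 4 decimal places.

c_gold ≈ 1.8292

The effective depreciation rate is n + g + δ = 0.03 + 0.01 + 0.03 = 0.07.
Golden rule sets MPK = n+g+δ: 0.39·k^(0.39−1) = 0.07, so k_gold = (0.39/0.07)^(1/0.61) ≈ 16.7069.
y_gold = 16.7069^0.39 ≈ 2.9987.
c_gold = y_gold − (n+g+δ)·k_gold = 2.9987 − 0.07·16.7069 ≈ 1.8292.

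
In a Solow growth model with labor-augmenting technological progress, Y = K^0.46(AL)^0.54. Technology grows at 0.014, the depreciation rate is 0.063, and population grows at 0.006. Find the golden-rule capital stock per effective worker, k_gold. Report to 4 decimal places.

Break-even investment rate: n + g + δ = 0.006 + 0.014 + 0.063 = 0.083.
Setting f'(k) = n+g+δ gives 0.46·k^(0.46−1) = 0.083, hence k_gold = (0.46/0.083)^(1/0.54) ≈ 23.8333.

k_gold ≈ 23.8333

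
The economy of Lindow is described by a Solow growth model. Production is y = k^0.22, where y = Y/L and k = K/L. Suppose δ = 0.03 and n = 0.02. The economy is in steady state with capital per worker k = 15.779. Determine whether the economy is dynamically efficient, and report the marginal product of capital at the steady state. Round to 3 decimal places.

The effective depreciation rate is n + δ = 0.02 + 0.03 = 0.05.
MPK = 0.22·k^(0.22−1) = 0.22·15.779^(-0.78) ≈ 0.0256.
MPK < 0.05, so the economy is dynamically inefficient (over-saving).

dynamically inefficient; MPK ≈ 0.026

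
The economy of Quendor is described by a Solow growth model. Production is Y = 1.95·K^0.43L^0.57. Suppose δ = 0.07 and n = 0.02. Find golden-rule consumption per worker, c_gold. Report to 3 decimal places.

Capital per worker breaks even when investment replaces (n + δ)·k; here n + δ = 0.09.
At the golden rule the marginal product of capital equals n+δ: 0.43·1.95·k^(0.43−1) = 0.09. Solving, k_gold = (0.43·1.95/0.09)^(1/0.57) ≈ 50.1715.
y_gold = 1.95·50.1715^0.43 ≈ 10.5010.
c_gold = y_gold − (n+δ)·k_gold = 10.5010 − 0.09·50.1715 ≈ 5.9856.

c_gold ≈ 5.986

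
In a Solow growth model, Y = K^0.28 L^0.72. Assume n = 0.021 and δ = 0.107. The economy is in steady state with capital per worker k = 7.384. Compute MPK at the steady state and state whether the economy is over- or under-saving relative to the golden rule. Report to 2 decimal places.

over-saving; MPK ≈ 0.07

Capital per worker breaks even when investment replaces (n + δ)·k; here n + δ = 0.128.
MPK = 0.28·k^(0.28−1) = 0.28·7.384^(-0.72) ≈ 0.0664.
MPK < 0.128, so the economy is dynamically inefficient (over-saving).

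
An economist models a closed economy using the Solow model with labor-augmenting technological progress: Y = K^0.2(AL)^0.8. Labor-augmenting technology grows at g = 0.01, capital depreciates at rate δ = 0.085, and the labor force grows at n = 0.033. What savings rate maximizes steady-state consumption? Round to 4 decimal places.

s_gold = 0.2000

The effective depreciation rate is n + g + δ = 0.033 + 0.01 + 0.085 = 0.128.
At the golden rule MPK = n+g+δ, and in any Cobb-Douglas steady state s = (n+g+δ)·k/y = MPK·k/y = capital's share 0.2.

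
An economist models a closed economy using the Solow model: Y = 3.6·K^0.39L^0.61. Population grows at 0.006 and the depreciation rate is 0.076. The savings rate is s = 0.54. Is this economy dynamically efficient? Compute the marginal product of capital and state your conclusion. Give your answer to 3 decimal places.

dynamically inefficient; MPK ≈ 0.059

Break-even investment rate: n + δ = 0.006 + 0.076 = 0.082.
Steady-state k*: s·A·k^0.39 = 0.082·k gives k* = (0.54·3.6/0.082)^(1/0.61) ≈ 179.4344.
MPK = 0.39·3.6·179.4344^(-0.61) ≈ 0.0592.
MPK < n+δ = 0.082, so the economy is dynamically inefficient (over-saving).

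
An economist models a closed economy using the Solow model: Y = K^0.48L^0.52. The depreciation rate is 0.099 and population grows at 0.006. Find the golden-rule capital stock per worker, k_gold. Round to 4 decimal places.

k_gold ≈ 18.5922

The effective depreciation rate is n + δ = 0.006 + 0.099 = 0.105.
Golden rule sets MPK = n+δ: 0.48·k^(0.48−1) = 0.105, so k_gold = (0.48/0.105)^(1/0.52) ≈ 18.5922.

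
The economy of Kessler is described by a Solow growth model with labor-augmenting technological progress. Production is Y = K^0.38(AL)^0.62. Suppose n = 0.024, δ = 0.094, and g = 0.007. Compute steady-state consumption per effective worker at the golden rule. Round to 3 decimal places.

c_gold ≈ 1.226

n + g + δ = 0.024 + 0.007 + 0.094 = 0.125.
Maximizing c = f(k) − (n+g+δ)·k gives f'(k) = n+g+δ, i.e. 0.38·k^(0.38−1) = 0.125, so k_gold = (0.38/0.125)^(1/0.62) ≈ 6.0094.
y_gold = 6.0094^0.38 ≈ 1.9768.
c_gold = y_gold − (n+g+δ)·k_gold = 1.9768 − 0.125·6.0094 ≈ 1.2256.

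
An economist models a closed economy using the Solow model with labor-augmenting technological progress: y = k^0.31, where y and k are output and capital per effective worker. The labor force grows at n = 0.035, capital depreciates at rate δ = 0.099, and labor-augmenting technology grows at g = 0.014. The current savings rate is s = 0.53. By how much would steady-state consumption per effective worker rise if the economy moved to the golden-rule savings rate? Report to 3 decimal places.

n + g + δ = 0.035 + 0.014 + 0.099 = 0.148.
Current steady state (s = 0.53): k* = (0.53/0.148)^(1/0.69) ≈ 6.3521, y* = 6.3521^0.31 ≈ 1.7738, c* = (1−0.53)·1.7738 ≈ 0.8337.
Maximizing c = f(k) − (n+g+δ)·k gives f'(k) = n+g+δ, i.e. 0.31·k^(0.31−1) = 0.148, so k_gold = (0.31/0.148)^(1/0.69) ≈ 2.9199.
y_gold = 2.9199^0.31 ≈ 1.3940, c_gold = y_gold − 0.148·k_gold ≈ 0.9619.
Gain: Δc = 0.9619 − 0.8337 ≈ 0.1282.

Δc ≈ 0.128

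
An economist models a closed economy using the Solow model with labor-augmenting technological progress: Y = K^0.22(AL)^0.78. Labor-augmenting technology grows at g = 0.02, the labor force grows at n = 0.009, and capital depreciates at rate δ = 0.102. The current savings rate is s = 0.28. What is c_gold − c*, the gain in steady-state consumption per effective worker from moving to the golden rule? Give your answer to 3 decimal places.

The effective depreciation rate is n + g + δ = 0.009 + 0.02 + 0.102 = 0.131.
Current steady state (s = 0.28): k* = (0.28/0.131)^(1/0.78) ≈ 2.6481, y* = 2.6481^0.22 ≈ 1.2389, c* = (1−0.28)·1.2389 ≈ 0.8920.
Maximizing c = f(k) − (n+g+δ)·k gives f'(k) = n+g+δ, i.e. 0.22·k^(0.22−1) = 0.131, so k_gold = (0.22/0.131)^(1/0.78) ≈ 1.9438.
y_gold = 1.9438^0.22 ≈ 1.1575, c_gold = y_gold − 0.131·k_gold ≈ 0.9028.
Gain: Δc = 0.9028 − 0.8920 ≈ 0.0108.

Δc ≈ 0.011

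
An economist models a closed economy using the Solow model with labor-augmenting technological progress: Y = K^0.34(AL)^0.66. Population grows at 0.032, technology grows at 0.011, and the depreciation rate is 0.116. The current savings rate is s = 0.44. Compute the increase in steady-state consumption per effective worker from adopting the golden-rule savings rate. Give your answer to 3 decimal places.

Δc ≈ 0.030

Capital per effective worker breaks even when investment replaces (n + g + δ)·k; here n + g + δ = 0.159.
Current steady state (s = 0.44): k* = (0.44/0.159)^(1/0.66) ≈ 4.6750, y* = 4.6750^0.34 ≈ 1.6894, c* = (1−0.44)·1.6894 ≈ 0.9460.
Golden rule sets MPK = n+g+δ: 0.34·k^(0.34−1) = 0.159, so k_gold = (0.34/0.159)^(1/0.66) ≈ 3.1632.
y_gold = 3.1632^0.34 ≈ 1.4793, c_gold = y_gold − 0.159·k_gold ≈ 0.9763.
Gain: Δc = 0.9763 − 0.9460 ≈ 0.0303.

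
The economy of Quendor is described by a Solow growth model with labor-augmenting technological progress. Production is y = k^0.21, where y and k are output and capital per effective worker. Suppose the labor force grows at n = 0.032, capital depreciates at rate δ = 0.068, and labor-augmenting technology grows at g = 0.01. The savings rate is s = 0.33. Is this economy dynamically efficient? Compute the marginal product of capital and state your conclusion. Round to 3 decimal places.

The effective depreciation rate is n + g + δ = 0.032 + 0.01 + 0.068 = 0.11.
Steady-state k*: s·k^0.21 = 0.11·k gives k* = (0.33/0.11)^(1/0.79) ≈ 4.0175.
MPK = 0.21·4.0175^(-0.79) ≈ 0.0700.
MPK < n+g+δ = 0.11, so the economy is dynamically inefficient (over-saving).

dynamically inefficient; MPK ≈ 0.070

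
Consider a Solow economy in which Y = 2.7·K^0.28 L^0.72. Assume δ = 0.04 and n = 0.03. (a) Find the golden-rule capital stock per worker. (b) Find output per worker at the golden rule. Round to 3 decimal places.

(a) k_gold ≈ 27.247; (b) y_gold ≈ 6.812

Capital per worker breaks even when investment replaces (n + δ)·k; here n + δ = 0.07.
Setting f'(k) = n+δ gives 0.28·2.7·k^(0.28−1) = 0.07, hence k_gold = (0.28·2.7/0.07)^(1/0.72) ≈ 27.2465.
y_gold = 2.7·27.2465^0.28 ≈ 6.8116.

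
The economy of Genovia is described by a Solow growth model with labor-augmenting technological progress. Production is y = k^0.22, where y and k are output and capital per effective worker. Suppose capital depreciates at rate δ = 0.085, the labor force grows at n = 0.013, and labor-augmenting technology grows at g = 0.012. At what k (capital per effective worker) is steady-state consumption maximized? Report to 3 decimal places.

k_gold ≈ 2.432

Capital per effective worker breaks even when investment replaces (n + g + δ)·k; here n + g + δ = 0.11.
Golden rule sets MPK = n+g+δ: 0.22·k^(0.22−1) = 0.11, so k_gold = (0.22/0.11)^(1/0.78) ≈ 2.4318.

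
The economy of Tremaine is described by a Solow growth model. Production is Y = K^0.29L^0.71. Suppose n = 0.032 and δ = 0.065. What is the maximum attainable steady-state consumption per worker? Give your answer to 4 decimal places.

c_gold ≈ 1.1105

The effective depreciation rate is n + δ = 0.032 + 0.065 = 0.097.
At the golden rule the marginal product of capital equals n+δ: 0.29·k^(0.29−1) = 0.097. Solving, k_gold = (0.29/0.097)^(1/0.71) ≈ 4.6762.
y_gold = 4.6762^0.29 ≈ 1.5641.
c_gold = y_gold − (n+δ)·k_gold = 1.5641 − 0.097·4.6762 ≈ 1.1105.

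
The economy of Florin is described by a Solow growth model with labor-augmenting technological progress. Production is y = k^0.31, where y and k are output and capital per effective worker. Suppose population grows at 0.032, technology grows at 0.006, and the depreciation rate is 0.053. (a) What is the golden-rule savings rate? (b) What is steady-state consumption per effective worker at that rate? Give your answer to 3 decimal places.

(a) s_gold = 0.310; (b) c_gold ≈ 1.197

n + g + δ = 0.032 + 0.006 + 0.053 = 0.091.
For Cobb-Douglas, s_gold equals capital's share: s_gold = 0.31.
At the golden rule the marginal product of capital equals n+g+δ: 0.31·k^(0.31−1) = 0.091. Solving, k_gold = (0.31/0.091)^(1/0.69) ≈ 5.9085.
y_gold = 5.9085^0.31 ≈ 1.7344; c_gold = (1−0.31)·y_gold ≈ 1.1968.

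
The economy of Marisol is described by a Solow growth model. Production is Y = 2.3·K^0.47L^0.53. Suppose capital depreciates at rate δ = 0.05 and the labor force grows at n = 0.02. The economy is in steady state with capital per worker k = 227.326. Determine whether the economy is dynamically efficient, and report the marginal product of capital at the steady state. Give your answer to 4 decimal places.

Break-even investment rate: n + δ = 0.02 + 0.05 = 0.07.
MPK = 0.47·2.3·k^(0.47−1) = 0.47·2.3·227.326^(-0.53) ≈ 0.0609.
MPK < 0.07, so the economy is dynamically inefficient (over-saving).

dynamically inefficient; MPK ≈ 0.0609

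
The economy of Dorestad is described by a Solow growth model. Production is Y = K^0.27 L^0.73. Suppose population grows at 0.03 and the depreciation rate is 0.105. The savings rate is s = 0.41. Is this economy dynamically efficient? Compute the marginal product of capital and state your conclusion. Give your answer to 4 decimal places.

dynamically inefficient; MPK ≈ 0.0889

Break-even investment rate: n + δ = 0.03 + 0.105 = 0.135.
Steady-state k*: s·k^0.27 = 0.135·k gives k* = (0.41/0.135)^(1/0.73) ≈ 4.5803.
MPK = 0.27·4.5803^(-0.73) ≈ 0.0889.
MPK < n+δ = 0.135, so the economy is dynamically inefficient (over-saving).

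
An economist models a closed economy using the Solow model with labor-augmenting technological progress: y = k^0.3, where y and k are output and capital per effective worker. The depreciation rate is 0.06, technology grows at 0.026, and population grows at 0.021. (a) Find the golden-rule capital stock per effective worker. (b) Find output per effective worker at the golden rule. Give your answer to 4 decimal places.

Capital per effective worker breaks even when investment replaces (n + g + δ)·k; here n + g + δ = 0.107.
Maximizing c = f(k) − (n+g+δ)·k gives f'(k) = n+g+δ, i.e. 0.3·k^(0.3−1) = 0.107, so k_gold = (0.3/0.107)^(1/0.7) ≈ 4.3614.
y_gold = 4.3614^0.3 ≈ 1.5556.

(a) k_gold ≈ 4.3614; (b) y_gold ≈ 1.5556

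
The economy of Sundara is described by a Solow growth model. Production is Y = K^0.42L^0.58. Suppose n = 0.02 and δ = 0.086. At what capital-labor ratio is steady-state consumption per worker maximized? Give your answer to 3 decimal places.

Break-even investment rate: n + δ = 0.02 + 0.086 = 0.106.
Setting f'(k) = n+δ gives 0.42·k^(0.42−1) = 0.106, hence k_gold = (0.42/0.106)^(1/0.58) ≈ 10.7383.

k_gold ≈ 10.738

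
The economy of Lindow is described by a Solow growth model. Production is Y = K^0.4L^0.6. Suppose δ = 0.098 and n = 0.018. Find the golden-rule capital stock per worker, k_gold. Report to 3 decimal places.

k_gold ≈ 7.871

Break-even investment rate: n + δ = 0.018 + 0.098 = 0.116.
Setting f'(k) = n+δ gives 0.4·k^(0.4−1) = 0.116, hence k_gold = (0.4/0.116)^(1/0.6) ≈ 7.8705.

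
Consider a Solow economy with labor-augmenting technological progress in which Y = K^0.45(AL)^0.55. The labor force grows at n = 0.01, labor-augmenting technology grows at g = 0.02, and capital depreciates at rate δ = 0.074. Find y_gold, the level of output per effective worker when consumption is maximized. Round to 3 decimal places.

y_gold ≈ 3.315

Capital per effective worker breaks even when investment replaces (n + g + δ)·k; here n + g + δ = 0.104.
Setting f'(k) = n+g+δ gives 0.45·k^(0.45−1) = 0.104, hence k_gold = (0.45/0.104)^(1/0.55) ≈ 14.3446.
Output: y_gold = k_gold^0.45 = 14.3446^0.45 ≈ 3.3152.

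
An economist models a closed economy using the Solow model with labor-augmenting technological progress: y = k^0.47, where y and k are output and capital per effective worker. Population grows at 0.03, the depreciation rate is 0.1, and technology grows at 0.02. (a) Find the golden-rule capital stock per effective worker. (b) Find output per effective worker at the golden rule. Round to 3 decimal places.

The effective depreciation rate is n + g + δ = 0.03 + 0.02 + 0.1 = 0.15.
Setting f'(k) = n+g+δ gives 0.47·k^(0.47−1) = 0.15, hence k_gold = (0.47/0.15)^(1/0.53) ≈ 8.6270.
y_gold = 8.6270^0.47 ≈ 2.7533.

(a) k_gold ≈ 8.627; (b) y_gold ≈ 2.753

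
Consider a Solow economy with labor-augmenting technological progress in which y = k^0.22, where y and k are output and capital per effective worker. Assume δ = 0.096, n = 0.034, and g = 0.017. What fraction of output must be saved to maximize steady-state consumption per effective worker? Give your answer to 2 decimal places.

s_gold = 0.22

n + g + δ = 0.034 + 0.017 + 0.096 = 0.147.
At the golden rule MPK = n+g+δ, and in any Cobb-Douglas steady state s = (n+g+δ)·k/y = MPK·k/y = capital's share 0.22.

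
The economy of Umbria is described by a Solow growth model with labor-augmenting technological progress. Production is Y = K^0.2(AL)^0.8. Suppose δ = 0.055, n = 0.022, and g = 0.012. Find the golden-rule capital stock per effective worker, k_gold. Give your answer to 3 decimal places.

Break-even investment rate: n + g + δ = 0.022 + 0.012 + 0.055 = 0.089.
Maximizing c = f(k) − (n+g+δ)·k gives f'(k) = n+g+δ, i.e. 0.2·k^(0.2−1) = 0.089, so k_gold = (0.2/0.089)^(1/0.8) ≈ 2.7514.

k_gold ≈ 2.751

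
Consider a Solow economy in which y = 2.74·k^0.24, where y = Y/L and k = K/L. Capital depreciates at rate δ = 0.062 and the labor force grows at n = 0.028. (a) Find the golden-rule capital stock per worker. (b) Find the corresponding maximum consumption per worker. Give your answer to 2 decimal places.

n + δ = 0.028 + 0.062 = 0.09.
At the golden rule the marginal product of capital equals n+δ: 0.24·2.74·k^(0.24−1) = 0.09. Solving, k_gold = (0.24·2.74/0.09)^(1/0.76) ≈ 13.6922.
y_gold = 2.74·13.6922^0.24 ≈ 5.1346; c_gold = y_gold − 0.09·k_gold ≈ 3.9023.

(a) k_gold ≈ 13.69; (b) c_gold ≈ 3.90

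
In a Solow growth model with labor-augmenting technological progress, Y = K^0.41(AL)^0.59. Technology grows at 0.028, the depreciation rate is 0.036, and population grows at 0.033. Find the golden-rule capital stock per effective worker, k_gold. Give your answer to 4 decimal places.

k_gold ≈ 11.5090

Break-even investment rate: n + g + δ = 0.033 + 0.028 + 0.036 = 0.097.
Setting f'(k) = n+g+δ gives 0.41·k^(0.41−1) = 0.097, hence k_gold = (0.41/0.097)^(1/0.59) ≈ 11.5090.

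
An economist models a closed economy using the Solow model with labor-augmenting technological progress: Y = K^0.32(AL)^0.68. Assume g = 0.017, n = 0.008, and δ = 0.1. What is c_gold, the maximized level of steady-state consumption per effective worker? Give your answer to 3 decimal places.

c_gold ≈ 1.058

n + g + δ = 0.008 + 0.017 + 0.1 = 0.125.
At the golden rule the marginal product of capital equals n+g+δ: 0.32·k^(0.32−1) = 0.125. Solving, k_gold = (0.32/0.125)^(1/0.68) ≈ 3.9843.
y_gold = 3.9843^0.32 ≈ 1.5564.
c_gold = y_gold − (n+g+δ)·k_gold = 1.5564 − 0.125·3.9843 ≈ 1.0583.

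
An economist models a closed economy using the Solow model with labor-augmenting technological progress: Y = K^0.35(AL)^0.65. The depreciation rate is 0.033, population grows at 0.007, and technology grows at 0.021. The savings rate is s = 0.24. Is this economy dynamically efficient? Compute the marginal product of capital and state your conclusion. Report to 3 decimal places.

n + g + δ = 0.007 + 0.021 + 0.033 = 0.061.
Steady-state k*: s·k^0.35 = 0.061·k gives k* = (0.24/0.061)^(1/0.65) ≈ 8.2263.
MPK = 0.35·8.2263^(-0.65) ≈ 0.0890.
MPK > n+g+δ = 0.061, so the economy is dynamically efficient (under-saving).

dynamically efficient; MPK ≈ 0.089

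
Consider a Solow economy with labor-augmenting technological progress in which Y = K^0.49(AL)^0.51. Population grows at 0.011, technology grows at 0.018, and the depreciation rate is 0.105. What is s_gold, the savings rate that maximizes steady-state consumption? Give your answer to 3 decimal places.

s_gold = 0.490

Break-even investment rate: n + g + δ = 0.011 + 0.018 + 0.105 = 0.134.
At the golden rule MPK = n+g+δ, and in any Cobb-Douglas steady state s = (n+g+δ)·k/y = MPK·k/y = capital's share 0.49.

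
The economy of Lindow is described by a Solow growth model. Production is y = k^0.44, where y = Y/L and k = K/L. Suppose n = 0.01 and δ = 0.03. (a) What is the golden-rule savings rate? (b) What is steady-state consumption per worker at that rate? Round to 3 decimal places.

(a) s_gold = 0.440; (b) c_gold ≈ 3.685

The effective depreciation rate is n + δ = 0.01 + 0.03 = 0.04.
For Cobb-Douglas, s_gold equals capital's share: s_gold = 0.44.
At the golden rule the marginal product of capital equals n+δ: 0.44·k^(0.44−1) = 0.04. Solving, k_gold = (0.44/0.04)^(1/0.56) ≈ 72.3819.
y_gold = 72.3819^0.44 ≈ 6.5802; c_gold = (1−0.44)·y_gold ≈ 3.6849.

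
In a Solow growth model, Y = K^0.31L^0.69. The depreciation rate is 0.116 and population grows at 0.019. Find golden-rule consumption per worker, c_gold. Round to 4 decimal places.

The effective depreciation rate is n + δ = 0.019 + 0.116 = 0.135.
At the golden rule the marginal product of capital equals n+δ: 0.31·k^(0.31−1) = 0.135. Solving, k_gold = (0.31/0.135)^(1/0.69) ≈ 3.3360.
y_gold = 3.3360^0.31 ≈ 1.4528.
c_gold = y_gold − (n+δ)·k_gold = 1.4528 − 0.135·3.3360 ≈ 1.0024.

c_gold ≈ 1.0024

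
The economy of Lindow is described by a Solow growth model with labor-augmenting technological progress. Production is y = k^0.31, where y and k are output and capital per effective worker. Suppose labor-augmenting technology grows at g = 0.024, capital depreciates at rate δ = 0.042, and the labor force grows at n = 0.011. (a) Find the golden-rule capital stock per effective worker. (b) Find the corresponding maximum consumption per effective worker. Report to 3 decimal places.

The effective depreciation rate is n + g + δ = 0.011 + 0.024 + 0.042 = 0.077.
Setting f'(k) = n+g+δ gives 0.31·k^(0.31−1) = 0.077, hence k_gold = (0.31/0.077)^(1/0.69) ≈ 7.5270.
y_gold = 7.5270^0.31 ≈ 1.8696; c_gold = y_gold − 0.077·k_gold ≈ 1.2900.

(a) k_gold ≈ 7.527; (b) c_gold ≈ 1.290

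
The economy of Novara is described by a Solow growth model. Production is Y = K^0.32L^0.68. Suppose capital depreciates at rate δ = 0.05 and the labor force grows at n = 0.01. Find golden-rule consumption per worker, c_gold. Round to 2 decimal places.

The effective depreciation rate is n + δ = 0.01 + 0.05 = 0.06.
Golden rule sets MPK = n+δ: 0.32·k^(0.32−1) = 0.06, so k_gold = (0.32/0.06)^(1/0.68) ≈ 11.7251.
y_gold = 11.7251^0.32 ≈ 2.1985.
c_gold = y_gold − (n+δ)·k_gold = 2.1985 − 0.06·11.7251 ≈ 1.4949.

c_gold ≈ 1.49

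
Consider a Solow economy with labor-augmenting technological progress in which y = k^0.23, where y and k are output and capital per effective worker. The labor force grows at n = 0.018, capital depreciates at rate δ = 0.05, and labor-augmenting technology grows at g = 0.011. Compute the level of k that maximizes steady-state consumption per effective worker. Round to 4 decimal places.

n + g + δ = 0.018 + 0.011 + 0.05 = 0.079.
Golden rule sets MPK = n+g+δ: 0.23·k^(0.23−1) = 0.079, so k_gold = (0.23/0.079)^(1/0.77) ≈ 4.0062.

k_gold ≈ 4.0062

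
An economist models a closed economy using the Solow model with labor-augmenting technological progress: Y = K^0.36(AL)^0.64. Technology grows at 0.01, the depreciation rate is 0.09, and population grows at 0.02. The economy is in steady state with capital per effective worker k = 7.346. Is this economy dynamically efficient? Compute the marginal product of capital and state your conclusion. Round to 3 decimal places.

Capital per effective worker breaks even when investment replaces (n + g + δ)·k; here n + g + δ = 0.12.
MPK = 0.36·k^(0.36−1) = 0.36·7.346^(-0.64) ≈ 0.1005.
MPK < 0.12, so the economy is dynamically inefficient (over-saving).

dynamically inefficient; MPK ≈ 0.100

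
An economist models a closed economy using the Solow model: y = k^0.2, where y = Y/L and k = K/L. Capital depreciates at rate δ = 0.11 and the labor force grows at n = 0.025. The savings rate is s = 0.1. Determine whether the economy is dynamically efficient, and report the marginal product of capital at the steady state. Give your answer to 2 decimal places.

n + δ = 0.025 + 0.11 = 0.135.
Steady-state k*: s·k^0.2 = 0.135·k gives k* = (0.1/0.135)^(1/0.8) ≈ 0.6872.
MPK = 0.2·0.6872^(-0.8) ≈ 0.2700.
MPK > n+δ = 0.135, so the economy is dynamically efficient (under-saving).

dynamically efficient; MPK ≈ 0.27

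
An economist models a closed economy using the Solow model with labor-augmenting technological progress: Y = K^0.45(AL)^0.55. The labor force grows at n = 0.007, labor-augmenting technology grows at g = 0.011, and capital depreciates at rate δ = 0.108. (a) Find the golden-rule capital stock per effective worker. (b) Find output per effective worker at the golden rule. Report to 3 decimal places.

The effective depreciation rate is n + g + δ = 0.007 + 0.011 + 0.108 = 0.126.
Golden rule sets MPK = n+g+δ: 0.45·k^(0.45−1) = 0.126, so k_gold = (0.45/0.126)^(1/0.55) ≈ 10.1197.
y_gold = 10.1197^0.45 ≈ 2.8335.

(a) k_gold ≈ 10.120; (b) y_gold ≈ 2.834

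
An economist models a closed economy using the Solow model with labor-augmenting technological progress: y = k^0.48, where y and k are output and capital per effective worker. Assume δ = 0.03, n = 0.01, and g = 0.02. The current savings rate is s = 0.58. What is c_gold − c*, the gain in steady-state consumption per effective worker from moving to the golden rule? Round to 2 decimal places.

Δc ≈ 0.14

n + g + δ = 0.01 + 0.02 + 0.03 = 0.06.
Current steady state (s = 0.58): k* = (0.58/0.06)^(1/0.52) ≈ 78.4807, y* = 78.4807^0.48 ≈ 8.1187, c* = (1−0.58)·8.1187 ≈ 3.4099.
Setting f'(k) = n+g+δ gives 0.48·k^(0.48−1) = 0.06, hence k_gold = (0.48/0.06)^(1/0.52) ≈ 54.5395.
y_gold = 54.5395^0.48 ≈ 6.8174, c_gold = y_gold − 0.06·k_gold ≈ 3.5451.
Gain: Δc = 3.5451 − 3.4099 ≈ 0.1352.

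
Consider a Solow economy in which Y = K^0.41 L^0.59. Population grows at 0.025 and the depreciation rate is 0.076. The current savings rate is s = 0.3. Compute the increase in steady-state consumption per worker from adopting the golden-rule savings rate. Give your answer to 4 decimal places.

Δc ≈ 0.0704

n + δ = 0.025 + 0.076 = 0.101.
Current steady state (s = 0.3): k* = (0.3/0.101)^(1/0.59) ≈ 6.3293, y* = 6.3293^0.41 ≈ 2.1309, c* = (1−0.3)·2.1309 ≈ 1.4916.
Setting f'(k) = n+δ gives 0.41·k^(0.41−1) = 0.101, hence k_gold = (0.41/0.101)^(1/0.59) ≈ 10.7471.
y_gold = 10.7471^0.41 ≈ 2.6475, c_gold = y_gold − 0.101·k_gold ≈ 1.5620.
Gain: Δc = 1.5620 − 1.4916 ≈ 0.0704.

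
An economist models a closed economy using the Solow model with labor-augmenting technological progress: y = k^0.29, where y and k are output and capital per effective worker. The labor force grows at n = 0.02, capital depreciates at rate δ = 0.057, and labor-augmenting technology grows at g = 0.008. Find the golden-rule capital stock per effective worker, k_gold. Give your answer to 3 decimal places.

k_gold ≈ 5.632

n + g + δ = 0.02 + 0.008 + 0.057 = 0.085.
At the golden rule the marginal product of capital equals n+g+δ: 0.29·k^(0.29−1) = 0.085. Solving, k_gold = (0.29/0.085)^(1/0.71) ≈ 5.6322.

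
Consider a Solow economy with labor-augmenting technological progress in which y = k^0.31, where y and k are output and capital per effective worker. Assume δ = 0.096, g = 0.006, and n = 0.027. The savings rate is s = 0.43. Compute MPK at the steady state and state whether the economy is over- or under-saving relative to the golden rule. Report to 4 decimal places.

over-saving; MPK ≈ 0.0930

Break-even investment rate: n + g + δ = 0.027 + 0.006 + 0.096 = 0.129.
Steady-state k*: s·k^0.31 = 0.129·k gives k* = (0.43/0.129)^(1/0.69) ≈ 5.7253.
MPK = 0.31·5.7253^(-0.69) ≈ 0.0930.
MPK < n+g+δ = 0.129, so the economy is dynamically inefficient (over-saving).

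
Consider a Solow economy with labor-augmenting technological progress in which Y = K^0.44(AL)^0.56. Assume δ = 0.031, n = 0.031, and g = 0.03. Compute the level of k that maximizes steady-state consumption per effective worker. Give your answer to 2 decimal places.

k_gold ≈ 16.36

n + g + δ = 0.031 + 0.03 + 0.031 = 0.092.
At the golden rule the marginal product of capital equals n+g+δ: 0.44·k^(0.44−1) = 0.092. Solving, k_gold = (0.44/0.092)^(1/0.56) ≈ 16.3564.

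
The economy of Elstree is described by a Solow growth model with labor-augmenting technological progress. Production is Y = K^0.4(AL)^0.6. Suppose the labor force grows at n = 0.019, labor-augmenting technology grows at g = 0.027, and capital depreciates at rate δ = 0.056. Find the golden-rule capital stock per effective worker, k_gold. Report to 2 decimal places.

n + g + δ = 0.019 + 0.027 + 0.056 = 0.102.
Maximizing c = f(k) − (n+g+δ)·k gives f'(k) = n+g+δ, i.e. 0.4·k^(0.4−1) = 0.102, so k_gold = (0.4/0.102)^(1/0.6) ≈ 9.7521.

k_gold ≈ 9.75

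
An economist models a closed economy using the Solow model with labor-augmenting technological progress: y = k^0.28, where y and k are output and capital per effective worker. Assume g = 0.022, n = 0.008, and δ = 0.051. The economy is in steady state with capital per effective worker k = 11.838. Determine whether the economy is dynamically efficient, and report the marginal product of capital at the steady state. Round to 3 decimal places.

n + g + δ = 0.008 + 0.022 + 0.051 = 0.081.
MPK = 0.28·k^(0.28−1) = 0.28·11.838^(-0.72) ≈ 0.0472.
MPK < 0.081, so the economy is dynamically inefficient (over-saving).

dynamically inefficient; MPK ≈ 0.047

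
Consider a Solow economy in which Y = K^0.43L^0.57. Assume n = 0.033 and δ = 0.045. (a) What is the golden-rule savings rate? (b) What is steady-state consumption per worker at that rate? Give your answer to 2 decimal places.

(a) s_gold = 0.43; (b) c_gold ≈ 2.07

n + δ = 0.033 + 0.045 = 0.078.
For Cobb-Douglas, s_gold equals capital's share: s_gold = 0.43.
Setting f'(k) = n+δ gives 0.43·k^(0.43−1) = 0.078, hence k_gold = (0.43/0.078)^(1/0.57) ≈ 19.9828.
y_gold = 19.9828^0.43 ≈ 3.6248; c_gold = (1−0.43)·y_gold ≈ 2.0661.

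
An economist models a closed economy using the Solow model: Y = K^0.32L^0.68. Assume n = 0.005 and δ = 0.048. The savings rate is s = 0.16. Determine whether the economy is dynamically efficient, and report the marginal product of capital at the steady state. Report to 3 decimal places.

The effective depreciation rate is n + δ = 0.005 + 0.048 = 0.053.
Steady-state k*: s·k^0.32 = 0.053·k gives k* = (0.16/0.053)^(1/0.68) ≈ 5.0775.
MPK = 0.32·5.0775^(-0.68) ≈ 0.1060.
MPK > n+δ = 0.053, so the economy is dynamically efficient (under-saving).

dynamically efficient; MPK ≈ 0.106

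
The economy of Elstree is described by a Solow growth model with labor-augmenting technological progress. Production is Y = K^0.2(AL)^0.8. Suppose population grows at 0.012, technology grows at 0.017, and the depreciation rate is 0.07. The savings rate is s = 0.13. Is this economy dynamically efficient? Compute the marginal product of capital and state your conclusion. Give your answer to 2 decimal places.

dynamically efficient; MPK ≈ 0.15

n + g + δ = 0.012 + 0.017 + 0.07 = 0.099.
Steady-state k*: s·k^0.2 = 0.099·k gives k* = (0.13/0.099)^(1/0.8) ≈ 1.4057.
MPK = 0.2·1.4057^(-0.8) ≈ 0.1523.
MPK > n+g+δ = 0.099, so the economy is dynamically efficient (under-saving).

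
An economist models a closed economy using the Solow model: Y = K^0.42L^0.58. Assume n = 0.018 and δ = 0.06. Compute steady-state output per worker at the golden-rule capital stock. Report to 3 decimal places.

y_gold ≈ 3.384

Capital per worker breaks even when investment replaces (n + δ)·k; here n + δ = 0.078.
At the golden rule the marginal product of capital equals n+δ: 0.42·k^(0.42−1) = 0.078. Solving, k_gold = (0.42/0.078)^(1/0.58) ≈ 18.2226.
Output: y_gold = k_gold^0.42 = 18.2226^0.42 ≈ 3.3842.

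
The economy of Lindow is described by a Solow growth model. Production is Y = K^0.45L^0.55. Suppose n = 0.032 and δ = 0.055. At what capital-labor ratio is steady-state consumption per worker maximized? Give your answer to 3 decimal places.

Capital per worker breaks even when investment replaces (n + δ)·k; here n + δ = 0.087.
Maximizing c = f(k) − (n+δ)·k gives f'(k) = n+δ, i.e. 0.45·k^(0.45−1) = 0.087, so k_gold = (0.45/0.087)^(1/0.55) ≈ 19.8438.

k_gold ≈ 19.844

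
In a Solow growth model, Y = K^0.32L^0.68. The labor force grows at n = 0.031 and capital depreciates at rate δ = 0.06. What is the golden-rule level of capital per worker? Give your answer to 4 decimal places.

k_gold ≈ 6.3548

Capital per worker breaks even when investment replaces (n + δ)·k; here n + δ = 0.091.
At the golden rule the marginal product of capital equals n+δ: 0.32·k^(0.32−1) = 0.091. Solving, k_gold = (0.32/0.091)^(1/0.68) ≈ 6.3548.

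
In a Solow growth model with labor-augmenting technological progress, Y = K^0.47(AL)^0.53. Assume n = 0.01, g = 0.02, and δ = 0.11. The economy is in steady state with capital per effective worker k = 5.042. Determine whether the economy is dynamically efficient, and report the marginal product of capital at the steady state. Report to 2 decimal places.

dynamically efficient; MPK ≈ 0.20

Break-even investment rate: n + g + δ = 0.01 + 0.02 + 0.11 = 0.14.
MPK = 0.47·k^(0.47−1) = 0.47·5.042^(-0.53) ≈ 0.1994.
MPK > 0.14, so the economy is dynamically efficient (under-saving).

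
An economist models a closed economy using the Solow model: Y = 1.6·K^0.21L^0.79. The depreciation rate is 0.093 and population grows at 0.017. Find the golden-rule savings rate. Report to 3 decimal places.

s_gold = 0.210

Break-even investment rate: n + δ = 0.017 + 0.093 = 0.11.
At the golden rule MPK = n+δ, and in any Cobb-Douglas steady state s = (n+δ)·k/y = MPK·k/y = capital's share 0.21.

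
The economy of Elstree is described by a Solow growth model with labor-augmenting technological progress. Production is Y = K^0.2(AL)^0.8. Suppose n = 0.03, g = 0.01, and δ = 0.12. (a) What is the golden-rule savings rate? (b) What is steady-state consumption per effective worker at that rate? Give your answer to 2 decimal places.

n + g + δ = 0.03 + 0.01 + 0.12 = 0.16.
For Cobb-Douglas, s_gold equals capital's share: s_gold = 0.2.
Golden rule sets MPK = n+g+δ: 0.2·k^(0.2−1) = 0.16, so k_gold = (0.2/0.16)^(1/0.8) ≈ 1.3217.
y_gold = 1.3217^0.2 ≈ 1.0574; c_gold = (1−0.2)·y_gold ≈ 0.8459.

(a) s_gold = 0.20; (b) c_gold ≈ 0.85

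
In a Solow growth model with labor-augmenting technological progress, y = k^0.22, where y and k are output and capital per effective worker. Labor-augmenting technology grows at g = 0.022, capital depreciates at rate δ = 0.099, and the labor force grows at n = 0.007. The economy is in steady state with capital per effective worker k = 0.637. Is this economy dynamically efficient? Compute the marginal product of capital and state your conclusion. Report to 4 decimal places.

dynamically efficient; MPK ≈ 0.3127

The effective depreciation rate is n + g + δ = 0.007 + 0.022 + 0.099 = 0.128.
MPK = 0.22·k^(0.22−1) = 0.22·0.637^(-0.78) ≈ 0.3127.
MPK > 0.128, so the economy is dynamically efficient (under-saving).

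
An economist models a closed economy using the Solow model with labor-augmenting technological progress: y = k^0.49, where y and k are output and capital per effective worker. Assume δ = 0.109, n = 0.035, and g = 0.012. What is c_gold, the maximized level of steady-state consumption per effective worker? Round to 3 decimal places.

c_gold ≈ 1.532

Break-even investment rate: n + g + δ = 0.035 + 0.012 + 0.109 = 0.156.
Golden rule sets MPK = n+g+δ: 0.49·k^(0.49−1) = 0.156, so k_gold = (0.49/0.156)^(1/0.51) ≈ 9.4330.
y_gold = 9.4330^0.49 ≈ 3.0032.
c_gold = y_gold − (n+g+δ)·k_gold = 3.0032 − 0.156·9.4330 ≈ 1.5316.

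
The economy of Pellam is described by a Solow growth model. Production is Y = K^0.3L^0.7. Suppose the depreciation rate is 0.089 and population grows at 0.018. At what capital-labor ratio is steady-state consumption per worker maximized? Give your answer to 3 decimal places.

k_gold ≈ 4.361

Break-even investment rate: n + δ = 0.018 + 0.089 = 0.107.
Golden rule sets MPK = n+δ: 0.3·k^(0.3−1) = 0.107, so k_gold = (0.3/0.107)^(1/0.7) ≈ 4.3614.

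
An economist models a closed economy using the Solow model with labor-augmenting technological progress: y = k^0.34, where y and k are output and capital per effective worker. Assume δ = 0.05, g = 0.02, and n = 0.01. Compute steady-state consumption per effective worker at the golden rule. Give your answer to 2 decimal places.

c_gold ≈ 1.39

n + g + δ = 0.01 + 0.02 + 0.05 = 0.08.
Maximizing c = f(k) − (n+g+δ)·k gives f'(k) = n+g+δ, i.e. 0.34·k^(0.34−1) = 0.08, so k_gold = (0.34/0.08)^(1/0.66) ≈ 8.9558.
y_gold = 8.9558^0.34 ≈ 2.1072.
c_gold = y_gold − (n+g+δ)·k_gold = 2.1072 − 0.08·8.9558 ≈ 1.3908.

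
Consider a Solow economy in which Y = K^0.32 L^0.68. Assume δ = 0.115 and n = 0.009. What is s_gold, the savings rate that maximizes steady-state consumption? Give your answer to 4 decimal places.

s_gold = 0.3200

Capital per worker breaks even when investment replaces (n + δ)·k; here n + δ = 0.124.
At the golden rule MPK = n+δ, and in any Cobb-Douglas steady state s = (n+δ)·k/y = MPK·k/y = capital's share 0.32.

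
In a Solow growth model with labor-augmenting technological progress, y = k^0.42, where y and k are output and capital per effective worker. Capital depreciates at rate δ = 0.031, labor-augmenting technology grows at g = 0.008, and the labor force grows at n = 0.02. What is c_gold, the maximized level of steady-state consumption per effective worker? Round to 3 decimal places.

c_gold ≈ 2.403

Capital per effective worker breaks even when investment replaces (n + g + δ)·k; here n + g + δ = 0.059.
Golden rule sets MPK = n+g+δ: 0.42·k^(0.42−1) = 0.059, so k_gold = (0.42/0.059)^(1/0.58) ≈ 29.4884.
y_gold = 29.4884^0.42 ≈ 4.1424.
c_gold = y_gold − (n+g+δ)·k_gold = 4.1424 − 0.059·29.4884 ≈ 2.4026.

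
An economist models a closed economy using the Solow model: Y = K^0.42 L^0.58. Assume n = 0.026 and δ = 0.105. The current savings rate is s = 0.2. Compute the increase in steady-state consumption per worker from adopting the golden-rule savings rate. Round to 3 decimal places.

n + δ = 0.026 + 0.105 = 0.131.
Current steady state (s = 0.2): k* = (0.2/0.131)^(1/0.58) ≈ 2.0741, y* = 2.0741^0.42 ≈ 1.3585, c* = (1−0.2)·1.3585 ≈ 1.0868.
Golden rule sets MPK = n+δ: 0.42·k^(0.42−1) = 0.131, so k_gold = (0.42/0.131)^(1/0.58) ≈ 7.4538.
y_gold = 7.4538^0.42 ≈ 2.3249, c_gold = y_gold − 0.131·k_gold ≈ 1.3484.
Gain: Δc = 1.3484 − 1.0868 ≈ 0.2616.

Δc ≈ 0.262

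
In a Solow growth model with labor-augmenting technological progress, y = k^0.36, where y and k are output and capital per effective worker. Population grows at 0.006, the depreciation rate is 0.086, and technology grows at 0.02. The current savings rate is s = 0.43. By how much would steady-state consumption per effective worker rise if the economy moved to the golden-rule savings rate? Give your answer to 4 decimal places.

Δc ≈ 0.0195

Break-even investment rate: n + g + δ = 0.006 + 0.02 + 0.086 = 0.112.
Current steady state (s = 0.43): k* = (0.43/0.112)^(1/0.64) ≈ 8.1826, y* = 8.1826^0.36 ≈ 2.1313, c* = (1−0.43)·2.1313 ≈ 1.2148.
Maximizing c = f(k) − (n+g+δ)·k gives f'(k) = n+g+δ, i.e. 0.36·k^(0.36−1) = 0.112, so k_gold = (0.36/0.112)^(1/0.64) ≈ 6.1990.
y_gold = 6.1990^0.36 ≈ 1.9286, c_gold = y_gold − 0.112·k_gold ≈ 1.2343.
Gain: Δc = 1.2343 − 1.2148 ≈ 0.0195.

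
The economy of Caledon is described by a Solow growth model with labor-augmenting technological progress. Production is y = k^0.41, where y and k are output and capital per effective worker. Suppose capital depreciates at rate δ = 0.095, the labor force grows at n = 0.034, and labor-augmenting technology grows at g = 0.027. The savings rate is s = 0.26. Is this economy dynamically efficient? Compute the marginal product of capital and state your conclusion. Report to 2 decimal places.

n + g + δ = 0.034 + 0.027 + 0.095 = 0.156.
Steady-state k*: s·k^0.41 = 0.156·k gives k* = (0.26/0.156)^(1/0.59) ≈ 2.3769.
MPK = 0.41·2.3769^(-0.59) ≈ 0.2460.
MPK > n+g+δ = 0.156, so the economy is dynamically efficient (under-saving).

dynamically efficient; MPK ≈ 0.25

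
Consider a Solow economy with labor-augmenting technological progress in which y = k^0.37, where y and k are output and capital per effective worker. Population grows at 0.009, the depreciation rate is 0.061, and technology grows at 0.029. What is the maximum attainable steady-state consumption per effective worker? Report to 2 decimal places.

Break-even investment rate: n + g + δ = 0.009 + 0.029 + 0.061 = 0.099.
At the golden rule the marginal product of capital equals n+g+δ: 0.37·k^(0.37−1) = 0.099. Solving, k_gold = (0.37/0.099)^(1/0.63) ≈ 8.1065.
y_gold = 8.1065^0.37 ≈ 2.1690.
c_gold = y_gold − (n+g+δ)·k_gold = 2.1690 − 0.099·8.1065 ≈ 1.3665.

c_gold ≈ 1.37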